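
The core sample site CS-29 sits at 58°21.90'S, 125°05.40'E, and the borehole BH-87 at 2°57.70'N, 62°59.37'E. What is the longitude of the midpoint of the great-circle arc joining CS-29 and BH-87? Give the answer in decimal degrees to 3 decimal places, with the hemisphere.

83.425°E

CS-29: φ = -58.36500°, λ = +125.09000°
BH-87: φ = +2.96167°, λ = +62.98950°
Bx = cos φ₂ cos Δλ = 0.467297,  By = cos φ₂ sin Δλ = -0.882589
φₘ = atan2(sin φ₁ + sin φ₂, √((cos φ₁ + Bx)² + By²)) = -31.06370°
λₘ = λ₁ + atan2(By, cos φ₁ + Bx) = 83.42464°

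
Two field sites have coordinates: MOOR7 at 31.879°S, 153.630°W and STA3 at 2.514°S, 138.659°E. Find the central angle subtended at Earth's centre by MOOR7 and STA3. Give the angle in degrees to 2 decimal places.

Δφ = 29.3650°,  Δλ = -67.7110°
a = sin²(Δφ/2) + cos φ₁ cos φ₂ sin²(Δλ/2) = 0.327537
c = 2·arcsin(√a) = 1.218637 rad = 69.8227°

69.82°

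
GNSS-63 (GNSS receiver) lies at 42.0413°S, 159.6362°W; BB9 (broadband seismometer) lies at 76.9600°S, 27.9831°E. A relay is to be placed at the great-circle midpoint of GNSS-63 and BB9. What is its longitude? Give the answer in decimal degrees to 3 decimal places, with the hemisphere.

Bx = cos φ₂ cos Δλ = -0.223639,  By = cos φ₂ sin Δλ = -0.029917
φₘ = atan2(sin φ₁ + sin φ₂, √((cos φ₁ + Bx)² + By²)) = -72.45019°
λₘ = λ₁ + atan2(By, cos φ₁ + Bx) = -162.93508°

162.935°W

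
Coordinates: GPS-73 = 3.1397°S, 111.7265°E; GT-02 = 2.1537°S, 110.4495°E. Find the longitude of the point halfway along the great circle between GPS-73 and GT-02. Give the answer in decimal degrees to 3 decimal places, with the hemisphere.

111.088°E

Bx = cos φ₂ cos Δλ = 0.999045,  By = cos φ₂ sin Δλ = -0.022270
φₘ = atan2(sin φ₁ + sin φ₂, √((cos φ₁ + Bx)² + By²)) = -2.64686°
λₘ = λ₁ + atan2(By, cos φ₁ + Bx) = 111.08775°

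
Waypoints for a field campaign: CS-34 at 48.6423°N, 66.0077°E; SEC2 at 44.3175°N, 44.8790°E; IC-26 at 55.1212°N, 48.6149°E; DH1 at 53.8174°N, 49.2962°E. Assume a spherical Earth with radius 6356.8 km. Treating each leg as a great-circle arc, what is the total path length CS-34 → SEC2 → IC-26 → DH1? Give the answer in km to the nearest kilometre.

CS-34→SEC2: c = 0.263937 rad, d = 1677.79 km
SEC2→IC-26: c = 0.193143 rad, d = 1227.77 km
IC-26→DH1: c = 0.023781 rad, d = 151.17 km
Total = 1677.79 + 1227.77 + 151.17 = 3056.74 km

3057 km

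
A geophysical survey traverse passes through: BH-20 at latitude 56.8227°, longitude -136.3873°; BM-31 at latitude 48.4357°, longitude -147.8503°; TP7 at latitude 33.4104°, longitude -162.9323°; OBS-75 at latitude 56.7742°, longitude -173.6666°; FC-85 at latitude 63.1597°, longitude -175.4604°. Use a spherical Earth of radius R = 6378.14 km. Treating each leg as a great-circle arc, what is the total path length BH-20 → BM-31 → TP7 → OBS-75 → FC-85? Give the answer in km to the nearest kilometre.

6745 km

BH-20→BM-31: c = 0.189686 rad, d = 1209.84 km
BM-31→TP7: c = 0.327857 rad, d = 2091.12 km
TP7→OBS-75: c = 0.427508 rad, d = 2726.71 km
OBS-75→FC-85: c = 0.112533 rad, d = 717.75 km
Total = 1209.84 + 2091.12 + 2726.71 + 717.75 = 6745.42 km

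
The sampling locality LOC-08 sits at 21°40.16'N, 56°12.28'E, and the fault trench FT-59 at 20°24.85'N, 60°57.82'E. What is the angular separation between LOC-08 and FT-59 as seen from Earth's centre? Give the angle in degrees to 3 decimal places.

4.615°

LOC-08: φ = +21.66933°, λ = +56.20467°
FT-59: φ = +20.41417°, λ = +60.96367°
Δφ = -1.2552°,  Δλ = 4.7590°
a = sin²(Δφ/2) + cos φ₁ cos φ₂ sin²(Δλ/2) = 0.001621
c = 2·arcsin(√a) = 0.080553 rad = 4.6153°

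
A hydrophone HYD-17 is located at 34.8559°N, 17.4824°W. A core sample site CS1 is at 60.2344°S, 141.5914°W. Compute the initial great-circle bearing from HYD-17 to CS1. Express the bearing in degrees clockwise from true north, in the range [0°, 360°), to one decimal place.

216.6°

Δλ = -124.1090°
y = sin Δλ · cos φ₂ = -0.411049
x = cos φ₁ sin φ₂ − sin φ₁ cos φ₂ cos Δλ = -0.553219
θ = atan2(y, x) = -143.3872° → 216.6128° (mod 360°)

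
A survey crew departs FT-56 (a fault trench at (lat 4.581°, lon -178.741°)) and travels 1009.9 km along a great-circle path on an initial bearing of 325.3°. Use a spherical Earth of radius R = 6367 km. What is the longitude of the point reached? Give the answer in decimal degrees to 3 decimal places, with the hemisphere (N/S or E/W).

δ = d/R = 1009.9/6367 = 0.158615 rad
φ₂ = arcsin(sin φ₁ cos δ + cos φ₁ sin δ cos θ)
   = arcsin(0.07987·0.98745 + 0.99681·0.15795·0.82214) = 12.02327°
λ₂ = λ₁ + atan2(sin θ sin δ cos φ₁, cos δ − sin φ₁ sin φ₂) = 175.98408°

175.984°E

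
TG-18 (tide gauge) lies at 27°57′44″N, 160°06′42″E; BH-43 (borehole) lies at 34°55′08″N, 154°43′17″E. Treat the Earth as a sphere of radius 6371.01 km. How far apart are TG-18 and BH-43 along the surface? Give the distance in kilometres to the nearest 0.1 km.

926.9 km

TG-18: φ = +27.96222°, λ = +160.11167°
BH-43: φ = +34.91889°, λ = +154.72139°
Δφ = 6.9567°,  Δλ = -5.3903°
a = sin²(Δφ/2) + cos φ₁ cos φ₂ sin²(Δλ/2) = 0.005282
c = 2·arcsin(√a) = 0.145487 rad = 8.3358°
d = R·c = 6371.01 × 0.145487 = 926.9 km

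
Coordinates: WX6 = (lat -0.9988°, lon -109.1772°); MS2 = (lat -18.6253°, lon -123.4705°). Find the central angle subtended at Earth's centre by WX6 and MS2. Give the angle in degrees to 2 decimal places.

22.52°

Δφ = -17.6265°,  Δλ = -14.2933°
a = sin²(Δφ/2) + cos φ₁ cos φ₂ sin²(Δλ/2) = 0.038140
c = 2·arcsin(√a) = 0.393113 rad = 22.5237°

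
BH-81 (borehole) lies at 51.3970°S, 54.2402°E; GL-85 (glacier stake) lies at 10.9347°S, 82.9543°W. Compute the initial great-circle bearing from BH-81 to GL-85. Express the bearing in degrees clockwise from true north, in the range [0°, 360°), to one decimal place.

Δλ = -137.1945°
y = sin Δλ · cos φ₂ = -0.667175
x = cos φ₁ sin φ₂ − sin φ₁ cos φ₂ cos Δλ = -0.681292
θ = atan2(y, x) = -135.5998° → 224.4002° (mod 360°)

224.4°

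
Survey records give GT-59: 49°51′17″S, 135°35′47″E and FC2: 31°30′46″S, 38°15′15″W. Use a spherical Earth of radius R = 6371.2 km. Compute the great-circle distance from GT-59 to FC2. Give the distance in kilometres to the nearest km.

GT-59: φ = -49.85472°, λ = +135.59639°
FC2: φ = -31.51278°, λ = -38.25417°
Δφ = 18.3419°,  Δλ = -173.8506°
a = sin²(Δφ/2) + cos φ₁ cos φ₂ sin²(Δλ/2) = 0.573467
c = 2·arcsin(√a) = 1.718264 rad = 98.4493°
d = R·c = 6371.2 × 1.718264 = 10947.4 km

10947 km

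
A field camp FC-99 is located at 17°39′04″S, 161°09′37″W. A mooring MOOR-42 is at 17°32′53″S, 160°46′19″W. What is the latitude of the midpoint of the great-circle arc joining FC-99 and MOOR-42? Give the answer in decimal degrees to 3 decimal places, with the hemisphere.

FC-99: φ = -17.65111°, λ = -161.16028°
MOOR-42: φ = -17.54806°, λ = -160.77194°
Bx = cos φ₂ cos Δλ = 0.953443,  By = cos φ₂ sin Δλ = 0.006462
φₘ = atan2(sin φ₁ + sin φ₂, √((cos φ₁ + Bx)² + By²)) = -17.59968°
λₘ = λ₁ + atan2(By, cos φ₁ + Bx) = -160.96606°

17.600°S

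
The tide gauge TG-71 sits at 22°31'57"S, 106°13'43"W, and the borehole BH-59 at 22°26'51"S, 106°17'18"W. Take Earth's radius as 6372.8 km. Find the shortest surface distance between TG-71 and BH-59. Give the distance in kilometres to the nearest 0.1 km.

11.3 km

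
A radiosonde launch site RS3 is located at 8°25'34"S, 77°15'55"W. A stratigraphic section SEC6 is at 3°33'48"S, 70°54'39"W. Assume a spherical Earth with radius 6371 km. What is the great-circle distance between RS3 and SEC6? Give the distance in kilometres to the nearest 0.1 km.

886.5 km

RS3: φ = -8.42611°, λ = -77.26528°
SEC6: φ = -3.56333°, λ = -70.91083°
Δφ = 4.8628°,  Δλ = 6.3544°
a = sin²(Δφ/2) + cos φ₁ cos φ₂ sin²(Δλ/2) = 0.004833
c = 2·arcsin(√a) = 0.139145 rad = 7.9724°
d = R·c = 6371 × 0.139145 = 886.5 km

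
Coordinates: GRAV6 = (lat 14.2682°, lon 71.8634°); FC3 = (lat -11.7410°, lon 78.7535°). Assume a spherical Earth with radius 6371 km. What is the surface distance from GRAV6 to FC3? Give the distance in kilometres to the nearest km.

2990 km

Δφ = -26.0092°,  Δλ = 6.8901°
a = sin²(Δφ/2) + cos φ₁ cos φ₂ sin²(Δλ/2) = 0.054065
c = 2·arcsin(√a) = 0.469331 rad = 26.8907°
d = R·c = 6371 × 0.469331 = 2990.1 km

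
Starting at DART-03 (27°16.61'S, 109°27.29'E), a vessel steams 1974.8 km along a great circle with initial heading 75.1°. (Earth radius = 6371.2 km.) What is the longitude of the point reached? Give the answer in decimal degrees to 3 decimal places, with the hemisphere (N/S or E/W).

127.927°E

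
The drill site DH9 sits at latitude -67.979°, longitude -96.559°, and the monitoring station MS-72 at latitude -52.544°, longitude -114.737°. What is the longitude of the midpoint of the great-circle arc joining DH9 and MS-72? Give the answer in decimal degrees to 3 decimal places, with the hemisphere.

Bx = cos φ₂ cos Δλ = 0.577800,  By = cos φ₂ sin Δλ = -0.189725
φₘ = atan2(sin φ₁ + sin φ₂, √((cos φ₁ + Bx)² + By²)) = -60.55467°
λₘ = λ₁ + atan2(By, cos φ₁ + Bx) = -107.82127°

107.821°W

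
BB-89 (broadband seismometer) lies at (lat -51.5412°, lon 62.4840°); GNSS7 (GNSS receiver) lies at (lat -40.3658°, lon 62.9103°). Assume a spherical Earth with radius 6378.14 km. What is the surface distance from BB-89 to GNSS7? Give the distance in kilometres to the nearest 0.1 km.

Δφ = 11.1754°,  Δλ = 0.4263°
a = sin²(Δφ/2) + cos φ₁ cos φ₂ sin²(Δλ/2) = 0.009487
c = 2·arcsin(√a) = 0.195115 rad = 11.1793°
d = R·c = 6378.14 × 0.195115 = 1244.5 km

1244.5 km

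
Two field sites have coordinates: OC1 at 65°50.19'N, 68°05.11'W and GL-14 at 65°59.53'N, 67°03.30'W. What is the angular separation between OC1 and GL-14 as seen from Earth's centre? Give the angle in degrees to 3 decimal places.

0.448°

OC1: φ = +65.83650°, λ = -68.08517°
GL-14: φ = +65.99217°, λ = -67.05500°
Δφ = 0.1557°,  Δλ = 1.0302°
a = sin²(Δφ/2) + cos φ₁ cos φ₂ sin²(Δλ/2) = 0.000015
c = 2·arcsin(√a) = 0.007824 rad = 0.4483°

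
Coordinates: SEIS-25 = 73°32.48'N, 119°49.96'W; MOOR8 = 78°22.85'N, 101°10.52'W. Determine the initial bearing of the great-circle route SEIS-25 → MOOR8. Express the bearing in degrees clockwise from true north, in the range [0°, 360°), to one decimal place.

SEIS-25: φ = +73.54133°, λ = -119.83267°
MOOR8: φ = +78.38083°, λ = -101.17533°
Δλ = 18.6573°
y = sin Δλ · cos φ₂ = 0.064431
x = cos φ₁ sin φ₂ − sin φ₁ cos φ₂ cos Δλ = 0.094515
θ = atan2(y, x) = 34.2823° → 34.2823° (mod 360°)

34.3°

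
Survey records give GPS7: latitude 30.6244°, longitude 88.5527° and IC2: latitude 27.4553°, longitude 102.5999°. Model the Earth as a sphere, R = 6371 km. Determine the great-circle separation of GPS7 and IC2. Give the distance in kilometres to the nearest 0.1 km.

Δφ = -3.1691°,  Δλ = 14.0472°
a = sin²(Δφ/2) + cos φ₁ cos φ₂ sin²(Δλ/2) = 0.012182
c = 2·arcsin(√a) = 0.221195 rad = 12.6735°
d = R·c = 6371 × 0.221195 = 1409.2 km

1409.2 km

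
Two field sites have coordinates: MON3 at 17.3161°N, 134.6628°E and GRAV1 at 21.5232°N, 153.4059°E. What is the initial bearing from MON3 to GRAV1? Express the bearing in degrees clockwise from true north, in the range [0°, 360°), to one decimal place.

Δλ = 18.7431°
y = sin Δλ · cos φ₂ = 0.298919
x = cos φ₁ sin φ₂ − sin φ₁ cos φ₂ cos Δλ = 0.088045
θ = atan2(y, x) = 73.5879° → 73.5879° (mod 360°)

73.6°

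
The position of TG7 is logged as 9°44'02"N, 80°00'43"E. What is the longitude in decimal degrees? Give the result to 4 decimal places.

80° + 0′/60 + 43″/3600 = 80 + 0.00000 + 0.01194 = 80.0119°

80.0119°E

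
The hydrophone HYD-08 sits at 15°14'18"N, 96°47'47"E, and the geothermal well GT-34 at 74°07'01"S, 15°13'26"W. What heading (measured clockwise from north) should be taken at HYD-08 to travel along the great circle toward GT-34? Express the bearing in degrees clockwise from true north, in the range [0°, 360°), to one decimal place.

195.7°

HYD-08: φ = +15.23833°, λ = +96.79639°
GT-34: φ = -74.11694°, λ = -15.22389°
Δλ = -112.0203°
y = sin Δλ · cos φ₂ = -0.253711
x = cos φ₁ sin φ₂ − sin φ₁ cos φ₂ cos Δλ = -0.901036
θ = atan2(y, x) = -164.2740° → 195.7260° (mod 360°)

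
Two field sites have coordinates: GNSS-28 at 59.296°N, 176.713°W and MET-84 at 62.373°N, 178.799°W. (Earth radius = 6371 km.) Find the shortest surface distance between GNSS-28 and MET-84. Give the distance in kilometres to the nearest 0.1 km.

360.3 km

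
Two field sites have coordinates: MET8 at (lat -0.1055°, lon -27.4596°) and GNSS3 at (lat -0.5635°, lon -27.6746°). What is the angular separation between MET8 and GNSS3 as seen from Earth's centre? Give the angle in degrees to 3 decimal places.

Δφ = -0.4580°,  Δλ = -0.2150°
a = sin²(Δφ/2) + cos φ₁ cos φ₂ sin²(Δλ/2) = 0.000019
c = 2·arcsin(√a) = 0.008831 rad = 0.5060°

0.506°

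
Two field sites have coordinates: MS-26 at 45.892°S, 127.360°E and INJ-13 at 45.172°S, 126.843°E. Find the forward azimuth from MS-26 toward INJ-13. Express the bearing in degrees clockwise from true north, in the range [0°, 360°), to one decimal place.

Δλ = -0.5170°
y = sin Δλ · cos φ₂ = -0.006361
x = cos φ₁ sin φ₂ − sin φ₁ cos φ₂ cos Δλ = 0.012545
θ = atan2(y, x) = -26.8874° → 333.1126° (mod 360°)

333.1°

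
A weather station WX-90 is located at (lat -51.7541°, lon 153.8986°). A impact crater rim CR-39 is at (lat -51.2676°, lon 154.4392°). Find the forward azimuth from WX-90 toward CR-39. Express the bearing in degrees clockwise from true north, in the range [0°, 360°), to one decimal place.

34.9°

Δλ = 0.5406°
y = sin Δλ · cos φ₂ = 0.005903
x = cos φ₁ sin φ₂ − sin φ₁ cos φ₂ cos Δλ = 0.008469
θ = atan2(y, x) = 34.8786° → 34.8786° (mod 360°)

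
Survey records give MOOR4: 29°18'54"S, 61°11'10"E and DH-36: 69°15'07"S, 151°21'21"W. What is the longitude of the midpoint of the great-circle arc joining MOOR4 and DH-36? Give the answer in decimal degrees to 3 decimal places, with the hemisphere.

MOOR4: φ = -29.31500°, λ = +61.18611°
DH-36: φ = -69.25194°, λ = -151.35583°
Bx = cos φ₂ cos Δλ = -0.298640,  By = cos φ₂ sin Δλ = 0.190562
φₘ = atan2(sin φ₁ + sin φ₂, √((cos φ₁ + Bx)² + By²)) = -67.02151°
λₘ = λ₁ + atan2(By, cos φ₁ + Bx) = 79.57262°

79.573°E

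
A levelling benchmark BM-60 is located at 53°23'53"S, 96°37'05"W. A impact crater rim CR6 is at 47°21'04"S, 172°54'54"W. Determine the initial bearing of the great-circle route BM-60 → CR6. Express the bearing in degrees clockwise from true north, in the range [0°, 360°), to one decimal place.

244.8°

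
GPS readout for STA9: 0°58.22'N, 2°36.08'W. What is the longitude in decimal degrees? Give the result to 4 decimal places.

2° + 36.08′/60 = 2 + 0.60133 = 2.6013°

2.6013°W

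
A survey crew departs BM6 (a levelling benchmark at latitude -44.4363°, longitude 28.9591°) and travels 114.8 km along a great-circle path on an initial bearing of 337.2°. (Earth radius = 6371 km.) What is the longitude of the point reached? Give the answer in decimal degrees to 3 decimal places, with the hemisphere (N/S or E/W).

28.408°E

δ = d/R = 114.8/6371 = 0.018019 rad
φ₂ = arcsin(sin φ₁ cos δ + cos φ₁ sin δ cos θ)
   = arcsin(-0.70012·0.99984 + 0.71403·0.01802·0.92186) = -43.48321°
λ₂ = λ₁ + atan2(sin θ sin δ cos φ₁, cos δ − sin φ₁ sin φ₂) = 28.40773°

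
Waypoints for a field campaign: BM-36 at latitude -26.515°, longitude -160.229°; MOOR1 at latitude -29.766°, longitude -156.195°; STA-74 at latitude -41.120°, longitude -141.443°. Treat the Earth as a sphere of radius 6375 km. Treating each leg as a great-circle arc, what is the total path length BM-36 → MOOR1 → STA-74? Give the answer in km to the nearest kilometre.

2371 km

BM-36→MOOR1: c = 0.084093 rad, d = 536.09 km
MOOR1→STA-74: c = 0.287789 rad, d = 1834.65 km
Total = 536.09 + 1834.65 = 2370.75 km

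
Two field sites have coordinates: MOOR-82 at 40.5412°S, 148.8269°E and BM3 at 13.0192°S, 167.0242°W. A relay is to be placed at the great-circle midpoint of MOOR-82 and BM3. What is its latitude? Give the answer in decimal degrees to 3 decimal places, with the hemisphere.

Bx = cos φ₂ cos Δλ = 0.699088,  By = cos φ₂ sin Δλ = 0.678621
φₘ = atan2(sin φ₁ + sin φ₂, √((cos φ₁ + Bx)² + By²)) = -28.54366°
λₘ = λ₁ + atan2(By, cos φ₁ + Bx) = 173.77094°

28.544°S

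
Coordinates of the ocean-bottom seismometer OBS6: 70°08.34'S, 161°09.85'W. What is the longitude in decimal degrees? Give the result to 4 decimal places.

161.1642°W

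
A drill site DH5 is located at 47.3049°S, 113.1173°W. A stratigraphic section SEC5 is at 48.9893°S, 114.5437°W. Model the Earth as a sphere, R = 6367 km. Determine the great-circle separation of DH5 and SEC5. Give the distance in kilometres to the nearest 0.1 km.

Δφ = -1.6844°,  Δλ = -1.4264°
a = sin²(Δφ/2) + cos φ₁ cos φ₂ sin²(Δλ/2) = 0.000285
c = 2·arcsin(√a) = 0.033765 rad = 1.9346°
d = R·c = 6367 × 0.033765 = 215.0 km

215.0 km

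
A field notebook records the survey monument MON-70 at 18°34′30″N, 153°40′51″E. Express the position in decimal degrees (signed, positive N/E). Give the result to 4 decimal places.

+18.5750°, +153.6808°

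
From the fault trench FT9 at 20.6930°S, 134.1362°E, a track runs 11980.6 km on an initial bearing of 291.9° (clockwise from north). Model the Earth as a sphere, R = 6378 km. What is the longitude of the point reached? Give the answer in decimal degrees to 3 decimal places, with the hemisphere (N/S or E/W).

δ = d/R = 11980.6/6378 = 1.878426 rad
φ₂ = arcsin(sin φ₁ cos δ + cos φ₁ sin δ cos θ)
   = arcsin(-0.35336·-0.30280 + 0.93549·0.95305·0.37299) = 26.07468°
λ₂ = λ₁ + atan2(sin θ sin δ cos φ₁, cos δ − sin φ₁ sin φ₂) = 34.02740°

34.027°E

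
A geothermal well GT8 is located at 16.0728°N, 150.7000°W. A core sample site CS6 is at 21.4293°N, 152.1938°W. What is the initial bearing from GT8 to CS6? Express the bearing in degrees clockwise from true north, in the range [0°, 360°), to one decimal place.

Δλ = -1.4938°
y = sin Δλ · cos φ₂ = -0.024267
x = cos φ₁ sin φ₂ − sin φ₁ cos φ₂ cos Δλ = 0.093440
θ = atan2(y, x) = -14.5583° → 345.4417° (mod 360°)

345.4°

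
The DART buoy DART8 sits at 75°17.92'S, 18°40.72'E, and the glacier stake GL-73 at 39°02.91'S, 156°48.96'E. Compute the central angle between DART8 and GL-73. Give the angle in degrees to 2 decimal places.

DART8: φ = -75.29867°, λ = +18.67867°
GL-73: φ = -39.04850°, λ = +156.81600°
Δφ = 36.2502°,  Δλ = 138.1373°
a = sin²(Δφ/2) + cos φ₁ cos φ₂ sin²(Δλ/2) = 0.268714
c = 2·arcsin(√a) = 1.089902 rad = 62.4468°

62.45°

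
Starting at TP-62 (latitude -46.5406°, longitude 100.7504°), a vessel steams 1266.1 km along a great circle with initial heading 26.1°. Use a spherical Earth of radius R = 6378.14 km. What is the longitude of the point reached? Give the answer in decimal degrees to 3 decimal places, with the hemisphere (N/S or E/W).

δ = d/R = 1266.1/6378.14 = 0.198506 rad
φ₂ = arcsin(sin φ₁ cos δ + cos φ₁ sin δ cos θ)
   = arcsin(-0.72586·0.98036 + 0.68784·0.19721·0.89803) = -36.14241°
λ₂ = λ₁ + atan2(sin θ sin δ cos φ₁, cos δ − sin φ₁ sin φ₂) = 106.91778°

106.918°E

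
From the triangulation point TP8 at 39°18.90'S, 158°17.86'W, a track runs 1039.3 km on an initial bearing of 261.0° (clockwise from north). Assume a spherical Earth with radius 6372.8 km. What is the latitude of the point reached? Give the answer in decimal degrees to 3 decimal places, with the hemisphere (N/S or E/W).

40.153°S

TP8: φ = -39.31500°, λ = -158.29767°
δ = d/R = 1039.3/6372.8 = 0.163084 rad
φ₂ = arcsin(sin φ₁ cos δ + cos φ₁ sin δ cos θ)
   = arcsin(-0.63358·0.98673 + 0.77367·0.16236·-0.15643) = -40.15272°
λ₂ = λ₁ + atan2(sin θ sin δ cos φ₁, cos δ − sin φ₁ sin φ₂) = -170.40882°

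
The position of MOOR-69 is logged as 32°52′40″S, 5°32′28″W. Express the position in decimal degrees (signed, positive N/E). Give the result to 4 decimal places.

-32.8778°, -5.5411°

lat: 32.8778° S → -32.8778°
lon: 5.5411° W → -5.5411°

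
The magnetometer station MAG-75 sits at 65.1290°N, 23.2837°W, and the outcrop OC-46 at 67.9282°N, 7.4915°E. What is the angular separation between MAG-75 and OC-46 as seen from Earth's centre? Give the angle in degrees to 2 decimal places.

12.43°

Δφ = 2.7992°,  Δλ = 30.7752°
a = sin²(Δφ/2) + cos φ₁ cos φ₂ sin²(Δλ/2) = 0.011724
c = 2·arcsin(√a) = 0.216980 rad = 12.4321°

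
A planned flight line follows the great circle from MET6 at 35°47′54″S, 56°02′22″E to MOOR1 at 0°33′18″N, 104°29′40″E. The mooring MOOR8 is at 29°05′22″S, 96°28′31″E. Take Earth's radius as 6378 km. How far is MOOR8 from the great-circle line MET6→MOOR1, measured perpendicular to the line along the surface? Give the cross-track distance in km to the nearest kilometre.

1741 km

MET6: φ = -35.79833°, λ = +56.03944°
MOOR1: φ = +0.55500°, λ = +104.49444°
MOOR8: φ = -29.08944°, λ = +96.47528°
δ₁₃ = central angle MET6→MOOR8 = 0.602626 rad  (haversine)
θ₁₃ = bearing MET6→MOOR8 = 90.533°,  θ₁₂ = bearing MET6→MOOR1 = 62.129°
dₓₜ = R·arcsin(sin δ₁₃ · sin(θ₁₃ − θ₁₂)) = 6378·arcsin(0.56681·sin(28.404°)) = 1741.194 km
|dₓₜ| = 1741.194 km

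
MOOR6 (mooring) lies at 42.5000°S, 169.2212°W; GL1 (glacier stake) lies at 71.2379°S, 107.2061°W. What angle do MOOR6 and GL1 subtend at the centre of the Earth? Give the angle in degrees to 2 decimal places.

Δφ = -28.7379°,  Δλ = 62.0151°
a = sin²(Δφ/2) + cos φ₁ cos φ₂ sin²(Δλ/2) = 0.124518
c = 2·arcsin(√a) = 0.721274 rad = 41.3260°

41.33°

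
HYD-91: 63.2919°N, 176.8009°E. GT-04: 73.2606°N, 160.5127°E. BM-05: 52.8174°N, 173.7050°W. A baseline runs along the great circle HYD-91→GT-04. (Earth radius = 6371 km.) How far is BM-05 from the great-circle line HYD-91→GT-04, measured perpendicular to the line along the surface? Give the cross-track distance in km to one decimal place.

δ₁₃ = central angle HYD-91→BM-05 = 0.202259 rad  (haversine)
θ₁₃ = bearing HYD-91→BM-05 = 150.248°,  θ₁₂ = bearing HYD-91→GT-04 = 336.233°
dₓₜ = R·arcsin(sin δ₁₃ · sin(θ₁₃ − θ₁₂)) = 6371·arcsin(0.20088·sin(-185.984°)) = 133.440 km
|dₓₜ| = 133.440 km

133.4 km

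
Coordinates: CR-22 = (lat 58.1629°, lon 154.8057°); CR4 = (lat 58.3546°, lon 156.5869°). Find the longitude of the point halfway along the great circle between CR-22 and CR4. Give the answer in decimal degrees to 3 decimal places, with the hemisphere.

155.694°E

Bx = cos φ₂ cos Δλ = 0.524407,  By = cos φ₂ sin Δλ = 0.016308
φₘ = atan2(sin φ₁ + sin φ₂, √((cos φ₁ + Bx)² + By²)) = 58.26185°
λₘ = λ₁ + atan2(By, cos φ₁ + Bx) = 155.69389°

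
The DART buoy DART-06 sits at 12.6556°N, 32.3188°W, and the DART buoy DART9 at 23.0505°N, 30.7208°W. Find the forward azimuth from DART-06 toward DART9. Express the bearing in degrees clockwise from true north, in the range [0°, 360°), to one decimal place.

8.1°

Δλ = 1.5980°
y = sin Δλ · cos φ₂ = 0.025660
x = cos φ₁ sin φ₂ − sin φ₁ cos φ₂ cos Δλ = 0.180510
θ = atan2(y, x) = 8.0906° → 8.0906° (mod 360°)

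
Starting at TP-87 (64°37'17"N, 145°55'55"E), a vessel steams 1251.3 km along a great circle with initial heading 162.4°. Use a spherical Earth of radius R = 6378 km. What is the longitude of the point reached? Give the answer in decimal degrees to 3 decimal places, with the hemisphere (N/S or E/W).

TP-87: φ = +64.62139°, λ = +145.93194°
δ = d/R = 1251.3/6378 = 0.196190 rad
φ₂ = arcsin(sin φ₁ cos δ + cos φ₁ sin δ cos θ)
   = arcsin(0.90350·0.98082 + 0.42860·0.19493·-0.95319) = 53.75785°
λ₂ = λ₁ + atan2(sin θ sin δ cos φ₁, cos δ − sin φ₁ sin φ₂) = 151.65380°

151.654°E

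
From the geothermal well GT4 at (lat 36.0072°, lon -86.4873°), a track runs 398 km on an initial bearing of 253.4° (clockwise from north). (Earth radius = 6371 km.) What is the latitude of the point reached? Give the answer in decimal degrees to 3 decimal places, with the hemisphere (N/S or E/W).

δ = d/R = 398/6371 = 0.062471 rad
φ₂ = arcsin(sin φ₁ cos δ + cos φ₁ sin δ cos θ)
   = arcsin(0.58789·0.99805 + 0.80894·0.06243·-0.28569) = 34.91162°
λ₂ = λ₁ + atan2(sin θ sin δ cos φ₁, cos δ − sin φ₁ sin φ₂) = -90.67119°

34.912°N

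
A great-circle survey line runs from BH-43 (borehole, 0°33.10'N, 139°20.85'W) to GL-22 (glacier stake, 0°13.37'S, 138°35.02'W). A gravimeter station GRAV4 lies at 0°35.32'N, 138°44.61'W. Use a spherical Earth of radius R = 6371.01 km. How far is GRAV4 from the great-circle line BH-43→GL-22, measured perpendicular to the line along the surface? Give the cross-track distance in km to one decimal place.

50.7 km

BH-43: φ = +0.55167°, λ = -139.34750°
GL-22: φ = -0.22283°, λ = -138.58367°
GRAV4: φ = +0.58867°, λ = -138.74350°
δ₁₃ = central angle BH-43→GRAV4 = 0.010561 rad  (haversine)
θ₁₃ = bearing BH-43→GRAV4 = 86.491°,  θ₁₂ = bearing BH-43→GL-22 = 135.396°
dₓₜ = R·arcsin(sin δ₁₃ · sin(θ₁₃ − θ₁₂)) = 6371.01·arcsin(0.01056·sin(-48.904°)) = -50.706 km
|dₓₜ| = 50.706 km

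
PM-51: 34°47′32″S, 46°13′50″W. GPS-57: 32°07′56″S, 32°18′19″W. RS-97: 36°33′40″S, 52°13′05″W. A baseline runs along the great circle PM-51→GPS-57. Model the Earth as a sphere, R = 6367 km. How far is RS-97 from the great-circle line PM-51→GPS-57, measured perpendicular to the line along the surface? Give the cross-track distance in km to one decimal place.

PM-51: φ = -34.79222°, λ = -46.23056°
GPS-57: φ = -32.13222°, λ = -32.30528°
RS-97: φ = -36.56111°, λ = -52.21806°
δ₁₃ = central angle PM-51→RS-97 = 0.090308 rad  (haversine)
θ₁₃ = bearing PM-51→RS-97 = 248.285°,  θ₁₂ = bearing PM-51→GPS-57 = 81.019°
dₓₜ = R·arcsin(sin δ₁₃ · sin(θ₁₃ − θ₁₂)) = 6367·arcsin(0.09019·sin(167.265°)) = 126.584 km
|dₓₜ| = 126.584 km

126.6 km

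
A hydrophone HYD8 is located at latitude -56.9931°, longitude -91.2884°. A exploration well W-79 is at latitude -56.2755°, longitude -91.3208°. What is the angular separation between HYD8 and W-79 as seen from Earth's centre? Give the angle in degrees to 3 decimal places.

Δφ = 0.7176°,  Δλ = -0.0324°
a = sin²(Δφ/2) + cos φ₁ cos φ₂ sin²(Δλ/2) = 0.000039
c = 2·arcsin(√a) = 0.012528 rad = 0.7178°

0.718°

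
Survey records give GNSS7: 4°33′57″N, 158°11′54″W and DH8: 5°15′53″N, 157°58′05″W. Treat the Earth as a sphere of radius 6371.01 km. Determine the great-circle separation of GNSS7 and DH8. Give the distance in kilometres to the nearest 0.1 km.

GNSS7: φ = +4.56583°, λ = -158.19833°
DH8: φ = +5.26472°, λ = -157.96806°
Δφ = 0.6989°,  Δλ = 0.2303°
a = sin²(Δφ/2) + cos φ₁ cos φ₂ sin²(Δλ/2) = 0.000041
c = 2·arcsin(√a) = 0.012838 rad = 0.7356°
d = R·c = 6371.01 × 0.012838 = 81.8 km

81.8 km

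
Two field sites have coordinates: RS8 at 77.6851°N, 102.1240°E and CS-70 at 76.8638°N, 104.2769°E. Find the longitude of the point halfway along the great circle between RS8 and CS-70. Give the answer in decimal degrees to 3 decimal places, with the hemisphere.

103.235°E

Bx = cos φ₂ cos Δλ = 0.227106,  By = cos φ₂ sin Δλ = 0.008538
φₘ = atan2(sin φ₁ + sin φ₂, √((cos φ₁ + Bx)² + By²)) = 77.27662°
λₘ = λ₁ + atan2(By, cos φ₁ + Bx) = 103.23462°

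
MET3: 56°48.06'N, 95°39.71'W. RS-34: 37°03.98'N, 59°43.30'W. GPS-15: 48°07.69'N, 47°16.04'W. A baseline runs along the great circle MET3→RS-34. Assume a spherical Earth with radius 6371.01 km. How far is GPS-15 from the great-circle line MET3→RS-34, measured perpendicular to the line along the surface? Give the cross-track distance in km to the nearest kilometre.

1533 km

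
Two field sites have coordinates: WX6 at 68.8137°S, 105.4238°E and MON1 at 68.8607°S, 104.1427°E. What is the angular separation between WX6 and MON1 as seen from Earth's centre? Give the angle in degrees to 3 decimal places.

0.465°

Δφ = -0.0470°,  Δλ = -1.2811°
a = sin²(Δφ/2) + cos φ₁ cos φ₂ sin²(Δλ/2) = 0.000016
c = 2·arcsin(√a) = 0.008114 rad = 0.4649°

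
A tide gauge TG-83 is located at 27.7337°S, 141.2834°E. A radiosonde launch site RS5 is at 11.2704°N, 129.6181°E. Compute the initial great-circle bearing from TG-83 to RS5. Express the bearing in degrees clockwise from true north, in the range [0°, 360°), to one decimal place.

342.3°

Δλ = -11.6653°
y = sin Δλ · cos φ₂ = -0.198295
x = cos φ₁ sin φ₂ − sin φ₁ cos φ₂ cos Δλ = 0.619949
θ = atan2(y, x) = -17.7372° → 342.2628° (mod 360°)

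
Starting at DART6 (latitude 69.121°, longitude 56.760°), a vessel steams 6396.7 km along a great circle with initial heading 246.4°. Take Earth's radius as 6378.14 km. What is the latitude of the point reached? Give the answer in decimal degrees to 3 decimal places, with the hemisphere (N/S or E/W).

22.473°N

δ = d/R = 6396.7/6378.14 = 1.002910 rad
φ₂ = arcsin(sin φ₁ cos δ + cos φ₁ sin δ cos θ)
   = arcsin(0.93434·0.53785 + 0.35640·0.84304·-0.40035) = 22.47290°
λ₂ = λ₁ + atan2(sin θ sin δ cos φ₁, cos δ − sin φ₁ sin φ₂) = 0.03813°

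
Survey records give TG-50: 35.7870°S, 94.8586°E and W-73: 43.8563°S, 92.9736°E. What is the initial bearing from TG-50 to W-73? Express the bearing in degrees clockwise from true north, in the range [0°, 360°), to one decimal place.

189.6°

Δλ = -1.8850°
y = sin Δλ · cos φ₂ = -0.023719
x = cos φ₁ sin φ₂ − sin φ₁ cos φ₂ cos Δλ = -0.140599
θ = atan2(y, x) = -170.4244° → 189.5756° (mod 360°)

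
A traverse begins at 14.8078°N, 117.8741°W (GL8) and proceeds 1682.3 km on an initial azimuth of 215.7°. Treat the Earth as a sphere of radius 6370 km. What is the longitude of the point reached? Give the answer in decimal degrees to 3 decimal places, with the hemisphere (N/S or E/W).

126.644°W

δ = d/R = 1682.3/6370 = 0.264097 rad
φ₂ = arcsin(sin φ₁ cos δ + cos φ₁ sin δ cos θ)
   = arcsin(0.25558·0.96533 + 0.96679·0.26104·-0.81208) = 2.39404°
λ₂ = λ₁ + atan2(sin θ sin δ cos φ₁, cos δ − sin φ₁ sin φ₂) = -126.64359°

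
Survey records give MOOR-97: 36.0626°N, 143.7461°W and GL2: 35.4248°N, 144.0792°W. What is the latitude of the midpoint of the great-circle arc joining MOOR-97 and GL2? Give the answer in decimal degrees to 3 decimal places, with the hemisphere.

Bx = cos φ₂ cos Δλ = 0.814863,  By = cos φ₂ sin Δλ = -0.004737
φₘ = atan2(sin φ₁ + sin φ₂, √((cos φ₁ + Bx)² + By²)) = 35.74381°
λₘ = λ₁ + atan2(By, cos φ₁ + Bx) = -143.91332°

35.744°N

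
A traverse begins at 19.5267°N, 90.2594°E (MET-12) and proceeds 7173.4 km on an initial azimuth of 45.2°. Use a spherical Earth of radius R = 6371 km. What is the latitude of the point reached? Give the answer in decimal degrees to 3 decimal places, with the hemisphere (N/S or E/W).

48.014°N

δ = d/R = 7173.4/6371 = 1.125946 rad
φ₂ = arcsin(sin φ₁ cos δ + cos φ₁ sin δ cos θ)
   = arcsin(0.33425·0.43032 + 0.94249·0.90267·0.70463) = 48.01391°
λ₂ = λ₁ + atan2(sin θ sin δ cos φ₁, cos δ − sin φ₁ sin φ₂) = 163.49282°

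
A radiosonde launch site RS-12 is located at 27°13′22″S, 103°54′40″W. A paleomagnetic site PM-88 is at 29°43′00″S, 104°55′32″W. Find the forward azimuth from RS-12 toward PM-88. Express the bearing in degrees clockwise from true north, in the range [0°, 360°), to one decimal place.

RS-12: φ = -27.22278°, λ = -103.91111°
PM-88: φ = -29.71667°, λ = -104.92556°
Δλ = -1.0144°
y = sin Δλ · cos φ₂ = -0.015376
x = cos φ₁ sin φ₂ − sin φ₁ cos φ₂ cos Δλ = -0.043575
θ = atan2(y, x) = -160.5639° → 199.4361° (mod 360°)

199.4°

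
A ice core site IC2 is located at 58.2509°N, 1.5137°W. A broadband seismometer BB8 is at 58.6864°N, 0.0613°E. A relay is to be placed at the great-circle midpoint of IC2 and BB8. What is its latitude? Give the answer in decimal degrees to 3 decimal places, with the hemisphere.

58.471°N

Bx = cos φ₂ cos Δλ = 0.519526,  By = cos φ₂ sin Δλ = 0.014285
φₘ = atan2(sin φ₁ + sin φ₂, √((cos φ₁ + Bx)² + By²)) = 58.47106°
λₘ = λ₁ + atan2(By, cos φ₁ + Bx) = -0.73108°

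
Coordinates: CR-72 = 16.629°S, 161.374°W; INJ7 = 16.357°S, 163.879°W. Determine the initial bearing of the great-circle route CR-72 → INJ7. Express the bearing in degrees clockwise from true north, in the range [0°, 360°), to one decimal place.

Δλ = -2.5050°
y = sin Δλ · cos φ₂ = -0.041938
x = cos φ₁ sin φ₂ − sin φ₁ cos φ₂ cos Δλ = 0.004485
θ = atan2(y, x) = -83.8959° → 276.1041° (mod 360°)

276.1°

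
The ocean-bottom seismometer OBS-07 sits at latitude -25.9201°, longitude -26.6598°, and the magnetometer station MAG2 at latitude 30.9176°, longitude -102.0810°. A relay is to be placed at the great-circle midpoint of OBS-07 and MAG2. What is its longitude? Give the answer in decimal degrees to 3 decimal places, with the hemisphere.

Bx = cos φ₂ cos Δλ = 0.215945,  By = cos φ₂ sin Δλ = -0.830285
φₘ = atan2(sin φ₁ + sin φ₂, √((cos φ₁ + Bx)² + By²)) = 3.15681°
λₘ = λ₁ + atan2(By, cos φ₁ + Bx) = -63.32441°

63.324°W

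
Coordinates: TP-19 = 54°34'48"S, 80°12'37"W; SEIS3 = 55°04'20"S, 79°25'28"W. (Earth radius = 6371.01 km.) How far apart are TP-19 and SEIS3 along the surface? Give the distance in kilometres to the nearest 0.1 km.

TP-19: φ = -54.58000°, λ = -80.21028°
SEIS3: φ = -55.07222°, λ = -79.42444°
Δφ = -0.4922°,  Δλ = 0.7858°
a = sin²(Δφ/2) + cos φ₁ cos φ₂ sin²(Δλ/2) = 0.000034
c = 2·arcsin(√a) = 0.011672 rad = 0.6687°
d = R·c = 6371.01 × 0.011672 = 74.4 km

74.4 km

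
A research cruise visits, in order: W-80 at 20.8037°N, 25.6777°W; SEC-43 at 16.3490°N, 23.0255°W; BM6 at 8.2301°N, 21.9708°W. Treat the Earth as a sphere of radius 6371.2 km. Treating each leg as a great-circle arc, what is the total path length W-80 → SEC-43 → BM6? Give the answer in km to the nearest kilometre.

1479 km

W-80→SEC-43: c = 0.089269 rad, d = 568.75 km
SEC-43→BM6: c = 0.142836 rad, d = 910.04 km
Total = 568.75 + 910.04 = 1478.79 km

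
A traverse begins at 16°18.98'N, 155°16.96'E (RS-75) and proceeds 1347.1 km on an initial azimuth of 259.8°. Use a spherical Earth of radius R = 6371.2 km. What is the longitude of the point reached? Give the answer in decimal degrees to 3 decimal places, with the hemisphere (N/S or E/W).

RS-75: φ = +16.31633°, λ = +155.28267°
δ = d/R = 1347.1/6371.2 = 0.211436 rad
φ₂ = arcsin(sin φ₁ cos δ + cos φ₁ sin δ cos θ)
   = arcsin(0.28094·0.97773 + 0.95973·0.20986·-0.17708) = 13.82853°
λ₂ = λ₁ + atan2(sin θ sin δ cos φ₁, cos δ − sin φ₁ sin φ₂) = 143.00130°

143.001°E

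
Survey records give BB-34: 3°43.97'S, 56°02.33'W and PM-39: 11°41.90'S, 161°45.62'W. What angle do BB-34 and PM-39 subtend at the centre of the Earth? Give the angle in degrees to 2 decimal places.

BB-34: φ = -3.73283°, λ = -56.03883°
PM-39: φ = -11.69833°, λ = -161.76033°
Δφ = -7.9655°,  Δλ = -105.7215°
a = sin²(Δφ/2) + cos φ₁ cos φ₂ sin²(Δλ/2) = 0.625785
c = 2·arcsin(√a) = 1.825099 rad = 104.5704°

104.57°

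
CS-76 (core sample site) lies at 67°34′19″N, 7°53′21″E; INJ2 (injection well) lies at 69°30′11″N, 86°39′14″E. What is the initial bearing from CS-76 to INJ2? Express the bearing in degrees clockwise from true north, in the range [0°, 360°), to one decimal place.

CS-76: φ = +67.57194°, λ = +7.88917°
INJ2: φ = +69.50306°, λ = +86.65389°
Δλ = 78.7647°
y = sin Δλ · cos φ₂ = 0.343447
x = cos φ₁ sin φ₂ − sin φ₁ cos φ₂ cos Δλ = 0.294306
θ = atan2(y, x) = 49.4061° → 49.4061° (mod 360°)

49.4°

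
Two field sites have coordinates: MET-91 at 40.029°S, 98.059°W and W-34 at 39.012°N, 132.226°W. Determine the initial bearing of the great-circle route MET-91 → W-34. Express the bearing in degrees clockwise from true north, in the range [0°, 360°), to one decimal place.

334.0°

Δλ = -34.1670°
y = sin Δλ · cos φ₂ = -0.436377
x = cos φ₁ sin φ₂ − sin φ₁ cos φ₂ cos Δλ = 0.895508
θ = atan2(y, x) = -25.9797° → 334.0203° (mod 360°)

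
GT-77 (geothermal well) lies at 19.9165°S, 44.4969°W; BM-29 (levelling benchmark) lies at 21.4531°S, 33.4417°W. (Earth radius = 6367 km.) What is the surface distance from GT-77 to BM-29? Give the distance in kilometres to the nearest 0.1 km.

1161.7 km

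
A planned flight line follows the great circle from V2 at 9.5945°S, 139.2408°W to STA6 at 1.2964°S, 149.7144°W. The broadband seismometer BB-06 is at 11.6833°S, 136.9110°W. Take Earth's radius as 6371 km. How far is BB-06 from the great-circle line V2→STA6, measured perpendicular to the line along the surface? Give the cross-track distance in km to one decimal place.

δ₁₃ = central angle V2→BB-06 = 0.054092 rad  (haversine)
θ₁₃ = bearing V2→BB-06 = 132.582°,  θ₁₂ = bearing V2→STA6 = 307.914°
dₓₜ = R·arcsin(sin δ₁₃ · sin(θ₁₃ − θ₁₂)) = 6371·arcsin(0.05407·sin(-175.332°)) = -28.034 km
|dₓₜ| = 28.034 km

28.0 km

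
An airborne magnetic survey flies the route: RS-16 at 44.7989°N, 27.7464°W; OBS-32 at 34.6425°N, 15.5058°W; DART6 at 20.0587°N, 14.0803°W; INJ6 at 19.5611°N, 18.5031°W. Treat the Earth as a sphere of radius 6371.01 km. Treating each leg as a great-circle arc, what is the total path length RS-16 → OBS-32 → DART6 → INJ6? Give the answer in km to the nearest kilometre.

RS-16→OBS-32: c = 0.241174 rad, d = 1536.52 km
OBS-32→DART6: c = 0.255483 rad, d = 1627.69 km
DART6→INJ6: c = 0.073139 rad, d = 465.97 km
Total = 1536.52 + 1627.69 + 465.97 = 3630.18 km

3630 km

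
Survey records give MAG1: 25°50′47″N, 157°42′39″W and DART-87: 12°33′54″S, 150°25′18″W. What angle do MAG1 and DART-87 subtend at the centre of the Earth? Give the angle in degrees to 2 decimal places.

39.06°

MAG1: φ = +25.84639°, λ = -157.71083°
DART-87: φ = -12.56500°, λ = -150.42167°
Δφ = -38.4114°,  Δλ = 7.2892°
a = sin²(Δφ/2) + cos φ₁ cos φ₂ sin²(Δλ/2) = 0.111764
c = 2·arcsin(√a) = 0.681750 rad = 39.0614°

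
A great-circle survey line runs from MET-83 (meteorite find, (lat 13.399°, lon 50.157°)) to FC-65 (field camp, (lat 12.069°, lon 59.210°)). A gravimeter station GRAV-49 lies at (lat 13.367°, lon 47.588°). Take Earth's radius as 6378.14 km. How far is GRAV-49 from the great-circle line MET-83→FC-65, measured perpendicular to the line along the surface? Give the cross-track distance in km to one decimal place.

δ₁₃ = central angle MET-83→GRAV-49 = 0.043623 rad  (haversine)
θ₁₃ = bearing MET-83→GRAV-49 = 269.564°,  θ₁₂ = bearing MET-83→FC-65 = 97.548°
dₓₜ = R·arcsin(sin δ₁₃ · sin(θ₁₃ − θ₁₂)) = 6378.14·arcsin(0.04361·sin(172.016°)) = 38.633 km
|dₓₜ| = 38.633 km

38.6 km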